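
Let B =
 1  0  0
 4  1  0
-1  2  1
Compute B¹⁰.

[[1, 0, 0], [40, 1, 0], [350, 20, 1]]

B = I + N where N = [[0, 0, 0], [4, 0, 0], [-1, 2, 0]] is strictly lower-triangular, so N³ = 0.
(I + N)¹⁰ = I + 10·N + 45·N² = [[1, 0, 0], [40, 1, 0], [350, 20, 1]].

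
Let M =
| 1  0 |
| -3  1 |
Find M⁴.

M = I + N where N = [[0, 0], [-3, 0]] is strictly lower-triangular, so N² = 0.
(I + N)⁴ = I + 4·N = [[1, 0], [-12, 1]].

[[1, 0], [-12, 1]]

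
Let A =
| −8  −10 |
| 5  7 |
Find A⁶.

[[1394, 1330], [−665, −601]]

tr A = −1 and det A = −6, so the characteristic polynomial is λ² − (−1)λ + (−6) with roots 2 and −3.
Eigenvectors give P = [[−1, −2], [1, 1]] with P⁻¹ = [[1, 2], [−1, −1]], and A = P·diag(2, −3)·P⁻¹.
Then A⁶ = P·diag(64, 729)·P⁻¹ = [[−64, −1458], [64, 729]] · [[1, 2], [−1, −1]] = [[1394, 1330], [−665, −601]].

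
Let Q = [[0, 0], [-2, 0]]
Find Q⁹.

[[0, 0], [0, 0]]

Q is strictly triangular, hence nilpotent: Q² = 0, so Q⁹ = 0.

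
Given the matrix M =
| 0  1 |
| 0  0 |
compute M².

[[0, 0], [0, 0]]

M is strictly triangular, hence nilpotent: M² = 0, so M² = 0.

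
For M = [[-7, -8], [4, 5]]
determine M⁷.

tr M = -2 and det M = -3, so the characteristic polynomial is λ² − (-2)λ + (-3) with roots 1 and -3.
Eigenvectors give P = [[1, -2], [-1, 1]] with P⁻¹ = [[-1, -2], [-1, -1]], and M = P·diag(1, -3)·P⁻¹.
Then M⁷ = P·diag(1, -2187)·P⁻¹ = [[1, 4374], [-1, -2187]] · [[-1, -2], [-1, -1]] = [[-4375, -4376], [2188, 2189]].

[[-4375, -4376], [2188, 2189]]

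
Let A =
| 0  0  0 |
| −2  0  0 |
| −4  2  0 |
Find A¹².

A is strictly triangular, hence nilpotent: A³ = 0, so A¹² = 0.

[[0, 0, 0], [0, 0, 0], [0, 0, 0]]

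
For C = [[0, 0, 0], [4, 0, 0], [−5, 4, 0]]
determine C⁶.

[[0, 0, 0], [0, 0, 0], [0, 0, 0]]

C is strictly triangular, hence nilpotent: C³ = 0, so C⁶ = 0.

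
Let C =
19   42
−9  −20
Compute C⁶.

tr C = −1 and det C = −2, so the characteristic polynomial is λ² − (−1)λ + (−2) with roots −2 and 1.
Eigenvectors give P = [[−2, 7], [1, −3]] with P⁻¹ = [[3, 7], [1, 2]], and C = P·diag(−2, 1)·P⁻¹.
Then C⁶ = P·diag(64, 1)·P⁻¹ = [[−128, 7], [64, −3]] · [[3, 7], [1, 2]] = [[−377, −882], [189, 442]].

[[−377, −882], [189, 442]]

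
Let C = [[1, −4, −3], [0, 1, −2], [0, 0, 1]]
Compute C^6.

C = I + N where N = [[0, −4, −3], [0, 0, −2], [0, 0, 0]] is strictly upper-triangular, so N^3 = 0.
(I + N)^6 = I + 6·N + 15·N^2 = [[1, −24, 102], [0, 1, −12], [0, 0, 1]].

[[1, −24, 102], [0, 1, −12], [0, 0, 1]]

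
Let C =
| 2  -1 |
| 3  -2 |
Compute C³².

[[1, 0], [0, 1]]

C² = I (check: tr C = 0 and det C = -1), so C³² = I since 32 is even.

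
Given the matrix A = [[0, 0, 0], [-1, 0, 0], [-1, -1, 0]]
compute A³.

A is strictly triangular, hence nilpotent: A³ = 0, so A³ = 0.

[[0, 0, 0], [0, 0, 0], [0, 0, 0]]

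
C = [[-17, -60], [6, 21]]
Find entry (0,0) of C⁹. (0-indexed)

-177137

tr C = 4 and det C = 3, so the characteristic polynomial is λ² − (4)λ + (3) with roots 3 and 1.
Eigenvectors give P = [[-3, 10], [1, -3]] with P⁻¹ = [[3, 10], [1, 3]], and C = P·diag(3, 1)·P⁻¹.
Then C⁹ = P·diag(19683, 1)·P⁻¹ = [[-59049, 10], [19683, -3]] · [[3, 10], [1, 3]] = [[-177137, -590460], [59046, 196821]].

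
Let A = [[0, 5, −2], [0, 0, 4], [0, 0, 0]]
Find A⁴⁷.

A is strictly triangular, hence nilpotent: A³ = 0, so A⁴⁷ = 0.

[[0, 0, 0], [0, 0, 0], [0, 0, 0]]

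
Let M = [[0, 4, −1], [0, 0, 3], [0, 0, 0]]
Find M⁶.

[[0, 0, 0], [0, 0, 0], [0, 0, 0]]

M is strictly triangular, hence nilpotent: M³ = 0, so M⁶ = 0.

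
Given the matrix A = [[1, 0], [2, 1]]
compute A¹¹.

[[1, 0], [22, 1]]

A = I + N where N = [[0, 0], [2, 0]] is strictly lower-triangular, so N² = 0.
(I + N)¹¹ = I + 11·N = [[1, 0], [22, 1]].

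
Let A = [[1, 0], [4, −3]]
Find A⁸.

[[1, 0], [−6560, 6561]]

tr A = −2 and det A = −3, so the characteristic polynomial is λ² − (−2)λ + (−3) with roots −3 and 1.
Eigenvectors give P = [[0, 1], [−1, 1]] with P⁻¹ = [[1, −1], [1, 0]], and A = P·diag(−3, 1)·P⁻¹.
Then A⁸ = P·diag(6561, 1)·P⁻¹ = [[0, 1], [−6561, 1]] · [[1, −1], [1, 0]] = [[1, 0], [−6560, 6561]].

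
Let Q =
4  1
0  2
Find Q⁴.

[[256, 120], [0, 16]]

Q² = [[16, 6], [0, 4]]
Q³ = [[64, 28], [0, 8]]
Q⁴ = [[256, 120], [0, 16]]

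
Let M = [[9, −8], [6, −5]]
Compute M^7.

[[8745, −8744], [6558, −6557]]

tr M = 4 and det M = 3, so the characteristic polynomial is λ² − (4)λ + (3) with roots 1 and 3.
Eigenvectors give P = [[1, 4], [1, 3]] with P⁻¹ = [[−3, 4], [1, −1]], and M = P·diag(1, 3)·P⁻¹.
Then M^7 = P·diag(1, 2187)·P⁻¹ = [[1, 8748], [1, 6561]] · [[−3, 4], [1, −1]] = [[8745, −8744], [6558, −6557]].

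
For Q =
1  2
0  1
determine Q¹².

[[1, 24], [0, 1]]

Q = I + N where N = [[0, 2], [0, 0]] is strictly upper-triangular, so N² = 0.
(I + N)¹² = I + 12·N = [[1, 24], [0, 1]].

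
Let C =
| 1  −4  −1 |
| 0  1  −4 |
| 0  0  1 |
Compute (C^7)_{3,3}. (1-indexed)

1

C = I + N where N = [[0, −4, −1], [0, 0, −4], [0, 0, 0]] is strictly upper-triangular, so N^3 = 0.
(I + N)^7 = I + 7·N + 21·N^2 = [[1, −28, 329], [0, 1, −28], [0, 0, 1]].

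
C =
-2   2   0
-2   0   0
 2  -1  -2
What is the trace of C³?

C² = [[0, -4, 0], [4, -4, 0], [-6, 6, 4]]
C³ = [[8, 0, 0], [0, 8, 0], [8, -16, -8]]

8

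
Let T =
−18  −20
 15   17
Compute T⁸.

[[25476, 25220], [−18915, −18659]]

tr T = −1 and det T = −6, so the characteristic polynomial is λ² − (−1)λ + (−6) with roots 2 and −3.
Eigenvectors give P = [[−1, 4], [1, −3]] with P⁻¹ = [[3, 4], [1, 1]], and T = P·diag(2, −3)·P⁻¹.
Then T⁸ = P·diag(256, 6561)·P⁻¹ = [[−256, 26244], [256, −19683]] · [[3, 4], [1, 1]] = [[25476, 25220], [−18915, −18659]].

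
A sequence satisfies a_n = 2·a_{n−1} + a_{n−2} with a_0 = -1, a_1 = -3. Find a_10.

With companion matrix C = [[2, 1], [1, 0]], [a_n, a_{n−1}]ᵀ = C·[a_{n−1}, a_{n−2}]ᵀ, so [a_10, a_9]ᵀ = C⁹·[a_1, a_0]ᵀ.
C⁹ = [[2378, 985], [985, 408]], giving [a_10, a_9]ᵀ = [[-8119], [-3363]].

-8119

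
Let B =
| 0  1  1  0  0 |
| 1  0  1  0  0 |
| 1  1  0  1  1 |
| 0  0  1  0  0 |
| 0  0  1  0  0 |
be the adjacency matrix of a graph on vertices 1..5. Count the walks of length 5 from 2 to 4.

The number of length-5 walks from vertex 2 to vertex 4 is entry (2,4) of B⁵, where B is the adjacency matrix.
B² = [[2, 1, 1, 1, 1], [1, 2, 1, 1, 1], [1, 1, 4, 0, 0], [1, 1, 0, 1, 1], [1, 1, 0, 1, 1]]
B³ = [[2, 3, 5, 1, 1], [3, 2, 5, 1, 1], [5, 5, 2, 4, 4], [1, 1, 4, 0, 0], [1, 1, 4, 0, 0]]
B⁴ = [[8, 7, 7, 5, 5], [7, 8, 7, 5, 5], [7, 7, 18, 2, 2], [5, 5, 2, 4, 4], [5, 5, 2, 4, 4]]
B⁵ = [[14, 15, 25, 7, 7], [15, 14, 25, 7, 7], [25, 25, 18, 18, 18], [7, 7, 18, 2, 2], [7, 7, 18, 2, 2]]

7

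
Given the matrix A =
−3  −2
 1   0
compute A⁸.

[[511, 510], [−255, −254]]

tr A = −3 and det A = 2, so the characteristic polynomial is λ² − (−3)λ + (2) with roots −1 and −2.
Eigenvectors give P = [[−1, −2], [1, 1]] with P⁻¹ = [[1, 2], [−1, −1]], and A = P·diag(−1, −2)·P⁻¹.
Then A⁸ = P·diag(1, 256)·P⁻¹ = [[−1, −512], [1, 256]] · [[1, 2], [−1, −1]] = [[511, 510], [−255, −254]].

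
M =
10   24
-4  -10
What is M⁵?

tr M = 0 and det M = -4, so the characteristic polynomial is λ² − (0)λ + (-4) with roots -2 and 2.
Eigenvectors give P = [[-2, -3], [1, 1]] with P⁻¹ = [[1, 3], [-1, -2]], and M = P·diag(-2, 2)·P⁻¹.
Then M⁵ = P·diag(-32, 32)·P⁻¹ = [[64, -96], [-32, 32]] · [[1, 3], [-1, -2]] = [[160, 384], [-64, -160]].

[[160, 384], [-64, -160]]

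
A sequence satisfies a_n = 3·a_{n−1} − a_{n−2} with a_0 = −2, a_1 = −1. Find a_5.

−13

With companion matrix C = [[3, −1], [1, 0]], [a_n, a_{n−1}]ᵀ = C·[a_{n−1}, a_{n−2}]ᵀ, so [a_5, a_4]ᵀ = C⁴·[a_1, a_0]ᵀ.
C⁴ = [[55, −21], [21, −8]], giving [a_5, a_4]ᵀ = [[−13], [−5]].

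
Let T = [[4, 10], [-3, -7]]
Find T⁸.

tr T = -3 and det T = 2, so the characteristic polynomial is λ² − (-3)λ + (2) with roots -1 and -2.
Eigenvectors give P = [[-2, -5], [1, 3]] with P⁻¹ = [[-3, -5], [1, 2]], and T = P·diag(-1, -2)·P⁻¹.
Then T⁸ = P·diag(1, 256)·P⁻¹ = [[-2, -1280], [1, 768]] · [[-3, -5], [1, 2]] = [[-1274, -2550], [765, 1531]].

[[-1274, -2550], [765, 1531]]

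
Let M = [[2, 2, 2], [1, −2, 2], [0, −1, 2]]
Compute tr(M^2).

12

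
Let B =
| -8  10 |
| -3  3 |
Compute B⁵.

tr B = -5 and det B = 6, so the characteristic polynomial is λ² − (-5)λ + (6) with roots -3 and -2.
Eigenvectors give P = [[2, -5], [1, -3]] with P⁻¹ = [[3, -5], [1, -2]], and B = P·diag(-3, -2)·P⁻¹.
Then B⁵ = P·diag(-243, -32)·P⁻¹ = [[-486, 160], [-243, 96]] · [[3, -5], [1, -2]] = [[-1298, 2110], [-633, 1023]].

[[-1298, 2110], [-633, 1023]]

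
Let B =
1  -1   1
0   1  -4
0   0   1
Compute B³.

[[1, -3, 15], [0, 1, -12], [0, 0, 1]]

B = I + N where N = [[0, -1, 1], [0, 0, -4], [0, 0, 0]] is strictly upper-triangular, so N³ = 0.
(I + N)³ = I + 3·N + 3·N² = [[1, -3, 15], [0, 1, -12], [0, 0, 1]].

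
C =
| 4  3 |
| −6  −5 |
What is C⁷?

[[130, 129], [−258, −257]]

tr C = −1 and det C = −2, so the characteristic polynomial is λ² − (−1)λ + (−2) with roots 1 and −2.
Eigenvectors give P = [[−1, −1], [1, 2]] with P⁻¹ = [[−2, −1], [1, 1]], and C = P·diag(1, −2)·P⁻¹.
Then C⁷ = P·diag(1, −128)·P⁻¹ = [[−1, 128], [1, −256]] · [[−2, −1], [1, 1]] = [[130, 129], [−258, −257]].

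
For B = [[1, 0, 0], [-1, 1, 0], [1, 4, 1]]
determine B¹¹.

B = I + N where N = [[0, 0, 0], [-1, 0, 0], [1, 4, 0]] is strictly lower-triangular, so N³ = 0.
(I + N)¹¹ = I + 11·N + 55·N² = [[1, 0, 0], [-11, 1, 0], [-209, 44, 1]].

[[1, 0, 0], [-11, 1, 0], [-209, 44, 1]]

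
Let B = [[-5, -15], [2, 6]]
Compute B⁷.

B² = B (a projection; rank 1, trace 1), so B⁷ = B.

[[-5, -15], [2, 6]]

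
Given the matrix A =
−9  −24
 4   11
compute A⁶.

[[−1455, −4368], [728, 2185]]

tr A = 2 and det A = −3, so the characteristic polynomial is λ² − (2)λ + (−3) with roots −1 and 3.
Eigenvectors give P = [[−3, 2], [1, −1]] with P⁻¹ = [[−1, −2], [−1, −3]], and A = P·diag(−1, 3)·P⁻¹.
Then A⁶ = P·diag(1, 729)·P⁻¹ = [[−3, 1458], [1, −729]] · [[−1, −2], [−1, −3]] = [[−1455, −4368], [728, 2185]].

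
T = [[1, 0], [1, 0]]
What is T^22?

T² = T (a projection; rank 1, trace 1), so T^22 = T.

[[1, 0], [1, 0]]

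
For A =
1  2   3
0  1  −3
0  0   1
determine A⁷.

A = I + N where N = [[0, 2, 3], [0, 0, −3], [0, 0, 0]] is strictly upper-triangular, so N³ = 0.
(I + N)⁷ = I + 7·N + 21·N² = [[1, 14, −105], [0, 1, −21], [0, 0, 1]].

[[1, 14, −105], [0, 1, −21], [0, 0, 1]]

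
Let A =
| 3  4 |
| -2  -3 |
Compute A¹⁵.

[[3, 4], [-2, -3]]

A² = I (check: tr A = 0 and det A = -1), so A¹⁵ = A since 15 is odd.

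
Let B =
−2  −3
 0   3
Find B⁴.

[[16, −39], [0, 81]]

B² = [[4, −3], [0, 9]]
B³ = [[−8, −21], [0, 27]]
B⁴ = [[16, −39], [0, 81]]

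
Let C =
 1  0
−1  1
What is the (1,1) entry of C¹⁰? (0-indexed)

1

C = I + N where N = [[0, 0], [−1, 0]] is strictly lower-triangular, so N² = 0.
(I + N)¹⁰ = I + 10·N = [[1, 0], [−10, 1]].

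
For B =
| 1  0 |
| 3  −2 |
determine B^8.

tr B = −1 and det B = −2, so the characteristic polynomial is λ² − (−1)λ + (−2) with roots 1 and −2.
Eigenvectors give P = [[1, 0], [1, 1]] with P⁻¹ = [[1, 0], [−1, 1]], and B = P·diag(1, −2)·P⁻¹.
Then B^8 = P·diag(1, 256)·P⁻¹ = [[1, 0], [1, 256]] · [[1, 0], [−1, 1]] = [[1, 0], [−255, 256]].

[[1, 0], [−255, 256]]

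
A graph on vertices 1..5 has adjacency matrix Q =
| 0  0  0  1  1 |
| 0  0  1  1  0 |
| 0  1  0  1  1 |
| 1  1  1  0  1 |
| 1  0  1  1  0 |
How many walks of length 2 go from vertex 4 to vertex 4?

The number of length-2 walks from vertex 4 to vertex 4 is entry (4,4) of Q², where Q is the adjacency matrix.
Q² = [[2, 1, 2, 1, 1], [1, 2, 1, 1, 2], [2, 1, 3, 2, 1], [1, 1, 2, 4, 2], [1, 2, 1, 2, 3]]

4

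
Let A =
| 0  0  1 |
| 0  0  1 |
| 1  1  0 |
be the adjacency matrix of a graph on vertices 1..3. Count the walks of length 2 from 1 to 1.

1

The number of length-2 walks from vertex 1 to vertex 1 is entry (1,1) of A², where A is the adjacency matrix.
A² = [[1, 1, 0], [1, 1, 0], [0, 0, 2]]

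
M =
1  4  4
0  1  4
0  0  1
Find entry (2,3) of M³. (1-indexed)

12

M = I + N where N = [[0, 4, 4], [0, 0, 4], [0, 0, 0]] is strictly upper-triangular, so N³ = 0.
(I + N)³ = I + 3·N + 3·N² = [[1, 12, 60], [0, 1, 12], [0, 0, 1]].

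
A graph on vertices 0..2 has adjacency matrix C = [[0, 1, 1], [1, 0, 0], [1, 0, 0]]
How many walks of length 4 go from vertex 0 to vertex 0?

4

The number of length-4 walks from vertex 0 to vertex 0 is entry (0,0) of C⁴, where C is the adjacency matrix.
C² = [[2, 0, 0], [0, 1, 1], [0, 1, 1]]
C³ = [[0, 2, 2], [2, 0, 0], [2, 0, 0]]
C⁴ = [[4, 0, 0], [0, 2, 2], [0, 2, 2]]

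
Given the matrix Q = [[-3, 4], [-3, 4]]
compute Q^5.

Q² = Q (a projection; rank 1, trace 1), so Q^5 = Q.

[[-3, 4], [-3, 4]]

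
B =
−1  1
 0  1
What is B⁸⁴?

B² = I (check: tr B = 0 and det B = −1), so B⁸⁴ = I since 84 is even.

[[1, 0], [0, 1]]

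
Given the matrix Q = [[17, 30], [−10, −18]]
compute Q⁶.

tr Q = −1 and det Q = −6, so the characteristic polynomial is λ² − (−1)λ + (−6) with roots 2 and −3.
Eigenvectors give P = [[2, 3], [−1, −2]] with P⁻¹ = [[2, 3], [−1, −2]], and Q = P·diag(2, −3)·P⁻¹.
Then Q⁶ = P·diag(64, 729)·P⁻¹ = [[128, 2187], [−64, −1458]] · [[2, 3], [−1, −2]] = [[−1931, −3990], [1330, 2724]].

[[−1931, −3990], [1330, 2724]]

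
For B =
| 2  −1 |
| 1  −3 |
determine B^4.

[[8, 11], [−11, 63]]

B^2 = [[3, 1], [−1, 8]]
B^3 = [[7, −6], [6, −23]]
B^4 = [[8, 11], [−11, 63]]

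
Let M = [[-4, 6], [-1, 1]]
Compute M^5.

tr M = -3 and det M = 2, so the characteristic polynomial is λ² − (-3)λ + (2) with roots -2 and -1.
Eigenvectors give P = [[3, 2], [1, 1]] with P⁻¹ = [[1, -2], [-1, 3]], and M = P·diag(-2, -1)·P⁻¹.
Then M^5 = P·diag(-32, -1)·P⁻¹ = [[-96, -2], [-32, -1]] · [[1, -2], [-1, 3]] = [[-94, 186], [-31, 61]].

[[-94, 186], [-31, 61]]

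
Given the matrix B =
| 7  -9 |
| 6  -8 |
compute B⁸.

tr B = -1 and det B = -2, so the characteristic polynomial is λ² − (-1)λ + (-2) with roots -2 and 1.
Eigenvectors give P = [[1, -3], [1, -2]] with P⁻¹ = [[-2, 3], [-1, 1]], and B = P·diag(-2, 1)·P⁻¹.
Then B⁸ = P·diag(256, 1)·P⁻¹ = [[256, -3], [256, -2]] · [[-2, 3], [-1, 1]] = [[-509, 765], [-510, 766]].

[[-509, 765], [-510, 766]]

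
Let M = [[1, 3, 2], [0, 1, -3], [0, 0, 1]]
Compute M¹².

M = I + N where N = [[0, 3, 2], [0, 0, -3], [0, 0, 0]] is strictly upper-triangular, so N³ = 0.
(I + N)¹² = I + 12·N + 66·N² = [[1, 36, -570], [0, 1, -36], [0, 0, 1]].

[[1, 36, -570], [0, 1, -36], [0, 0, 1]]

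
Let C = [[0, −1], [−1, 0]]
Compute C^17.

[[0, −1], [−1, 0]]

C² = I (check: tr C = 0 and det C = −1), so C^17 = C since 17 is odd.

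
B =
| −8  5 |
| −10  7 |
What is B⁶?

[[1394, −665], [1330, −601]]

tr B = −1 and det B = −6, so the characteristic polynomial is λ² − (−1)λ + (−6) with roots −3 and 2.
Eigenvectors give P = [[1, −1], [1, −2]] with P⁻¹ = [[2, −1], [1, −1]], and B = P·diag(−3, 2)·P⁻¹.
Then B⁶ = P·diag(729, 64)·P⁻¹ = [[729, −64], [729, −128]] · [[2, −1], [1, −1]] = [[1394, −665], [1330, −601]].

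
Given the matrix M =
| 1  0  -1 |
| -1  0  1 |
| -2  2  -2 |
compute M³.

M² = [[3, -2, 1], [-3, 2, -1], [0, -4, 8]]
M³ = [[3, 2, -7], [-3, -2, 7], [-12, 16, -20]]

[[3, 2, -7], [-3, -2, 7], [-12, 16, -20]]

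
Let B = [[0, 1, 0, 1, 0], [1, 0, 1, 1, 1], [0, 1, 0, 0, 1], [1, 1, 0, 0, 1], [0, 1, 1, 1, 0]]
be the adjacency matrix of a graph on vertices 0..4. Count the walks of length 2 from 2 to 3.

2

The number of length-2 walks from vertex 2 to vertex 3 is entry (2,3) of B², where B is the adjacency matrix.
B² = [[2, 1, 1, 1, 2], [1, 4, 1, 2, 2], [1, 1, 2, 2, 1], [1, 2, 2, 3, 1], [2, 2, 1, 1, 3]]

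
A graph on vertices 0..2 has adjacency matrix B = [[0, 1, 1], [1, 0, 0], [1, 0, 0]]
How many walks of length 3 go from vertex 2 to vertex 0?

The number of length-3 walks from vertex 2 to vertex 0 is entry (2,0) of B³, where B is the adjacency matrix.
B² = [[2, 0, 0], [0, 1, 1], [0, 1, 1]]
B³ = [[0, 2, 2], [2, 0, 0], [2, 0, 0]]

2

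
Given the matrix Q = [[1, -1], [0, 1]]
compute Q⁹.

Q = I + N where N = [[0, -1], [0, 0]] is strictly upper-triangular, so N² = 0.
(I + N)⁹ = I + 9·N = [[1, -9], [0, 1]].

[[1, -9], [0, 1]]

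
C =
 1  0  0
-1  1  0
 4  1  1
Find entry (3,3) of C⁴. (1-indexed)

1

C = I + N where N = [[0, 0, 0], [-1, 0, 0], [4, 1, 0]] is strictly lower-triangular, so N³ = 0.
(I + N)⁴ = I + 4·N + 6·N² = [[1, 0, 0], [-4, 1, 0], [10, 4, 1]].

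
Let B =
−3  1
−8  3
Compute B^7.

[[−3, 1], [−8, 3]]

B² = I (check: tr B = 0 and det B = −1), so B^7 = B since 7 is odd.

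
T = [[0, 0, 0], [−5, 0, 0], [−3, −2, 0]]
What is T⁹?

T is strictly triangular, hence nilpotent: T³ = 0, so T⁹ = 0.

[[0, 0, 0], [0, 0, 0], [0, 0, 0]]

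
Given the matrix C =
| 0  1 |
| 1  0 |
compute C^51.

C² = I (check: tr C = 0 and det C = −1), so C^51 = C since 51 is odd.

[[0, 1], [1, 0]]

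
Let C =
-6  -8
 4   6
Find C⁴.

[[16, 0], [0, 16]]

tr C = 0 and det C = -4, so the characteristic polynomial is λ² − (0)λ + (-4) with roots 2 and -2.
Eigenvectors give P = [[-1, 2], [1, -1]] with P⁻¹ = [[1, 2], [1, 1]], and C = P·diag(2, -2)·P⁻¹.
Then C⁴ = P·diag(16, 16)·P⁻¹ = [[-16, 32], [16, -16]] · [[1, 2], [1, 1]] = [[16, 0], [0, 16]].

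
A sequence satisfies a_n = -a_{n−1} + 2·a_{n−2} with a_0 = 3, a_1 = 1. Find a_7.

-83

With companion matrix C = [[-1, 2], [1, 0]], [a_n, a_{n−1}]ᵀ = C·[a_{n−1}, a_{n−2}]ᵀ, so [a_7, a_6]ᵀ = C^6·[a_1, a_0]ᵀ.
C^6 = [[43, -42], [-21, 22]], giving [a_7, a_6]ᵀ = [[-83], [45]].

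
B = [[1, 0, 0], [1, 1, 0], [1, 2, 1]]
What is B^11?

[[1, 0, 0], [11, 1, 0], [121, 22, 1]]

B = I + N where N = [[0, 0, 0], [1, 0, 0], [1, 2, 0]] is strictly lower-triangular, so N^3 = 0.
(I + N)^11 = I + 11·N + 55·N^2 = [[1, 0, 0], [11, 1, 0], [121, 22, 1]].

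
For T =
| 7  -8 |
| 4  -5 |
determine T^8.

tr T = 2 and det T = -3, so the characteristic polynomial is λ² − (2)λ + (-3) with roots 3 and -1.
Eigenvectors give P = [[2, 1], [1, 1]] with P⁻¹ = [[1, -1], [-1, 2]], and T = P·diag(3, -1)·P⁻¹.
Then T^8 = P·diag(6561, 1)·P⁻¹ = [[13122, 1], [6561, 1]] · [[1, -1], [-1, 2]] = [[13121, -13120], [6560, -6559]].

[[13121, -13120], [6560, -6559]]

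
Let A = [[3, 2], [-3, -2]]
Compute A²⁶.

[[3, 2], [-3, -2]]

A² = A (a projection; rank 1, trace 1), so A²⁶ = A.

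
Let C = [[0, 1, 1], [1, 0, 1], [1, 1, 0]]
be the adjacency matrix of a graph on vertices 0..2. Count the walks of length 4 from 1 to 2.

The number of length-4 walks from vertex 1 to vertex 2 is entry (1,2) of C^4, where C is the adjacency matrix.
C^2 = [[2, 1, 1], [1, 2, 1], [1, 1, 2]]
C^3 = [[2, 3, 3], [3, 2, 3], [3, 3, 2]]
C^4 = [[6, 5, 5], [5, 6, 5], [5, 5, 6]]

5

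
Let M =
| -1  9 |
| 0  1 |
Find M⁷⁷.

[[-1, 9], [0, 1]]

M² = I (check: tr M = 0 and det M = -1), so M⁷⁷ = M since 77 is odd.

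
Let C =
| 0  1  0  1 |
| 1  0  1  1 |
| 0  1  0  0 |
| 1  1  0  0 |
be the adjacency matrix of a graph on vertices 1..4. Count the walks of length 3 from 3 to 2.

The number of length-3 walks from vertex 3 to vertex 2 is entry (3,2) of C³, where C is the adjacency matrix.
C² = [[2, 1, 1, 1], [1, 3, 0, 1], [1, 0, 1, 1], [1, 1, 1, 2]]
C³ = [[2, 4, 1, 3], [4, 2, 3, 4], [1, 3, 0, 1], [3, 4, 1, 2]]

3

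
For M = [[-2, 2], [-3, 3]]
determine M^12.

M² = M (a projection; rank 1, trace 1), so M^12 = M.

[[-2, 2], [-3, 3]]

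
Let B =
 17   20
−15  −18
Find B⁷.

tr B = −1 and det B = −6, so the characteristic polynomial is λ² − (−1)λ + (−6) with roots 2 and −3.
Eigenvectors give P = [[4, −1], [−3, 1]] with P⁻¹ = [[1, 1], [3, 4]], and B = P·diag(2, −3)·P⁻¹.
Then B⁷ = P·diag(128, −2187)·P⁻¹ = [[512, 2187], [−384, −2187]] · [[1, 1], [3, 4]] = [[7073, 9260], [−6945, −9132]].

[[7073, 9260], [−6945, −9132]]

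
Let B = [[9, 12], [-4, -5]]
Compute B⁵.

[[969, 1452], [-484, -725]]

tr B = 4 and det B = 3, so the characteristic polynomial is λ² − (4)λ + (3) with roots 3 and 1.
Eigenvectors give P = [[-2, -3], [1, 2]] with P⁻¹ = [[-2, -3], [1, 2]], and B = P·diag(3, 1)·P⁻¹.
Then B⁵ = P·diag(243, 1)·P⁻¹ = [[-486, -3], [243, 2]] · [[-2, -3], [1, 2]] = [[969, 1452], [-484, -725]].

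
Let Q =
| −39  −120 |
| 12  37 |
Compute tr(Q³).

−26

tr Q = −2 and det Q = −3, so the characteristic polynomial is λ² − (−2)λ + (−3) with roots 1 and −3.
Eigenvectors give P = [[3, 10], [−1, −3]] with P⁻¹ = [[−3, −10], [1, 3]], and Q = P·diag(1, −3)·P⁻¹.
Then Q³ = P·diag(1, −27)·P⁻¹ = [[3, −270], [−1, 81]] · [[−3, −10], [1, 3]] = [[−279, −840], [84, 253]].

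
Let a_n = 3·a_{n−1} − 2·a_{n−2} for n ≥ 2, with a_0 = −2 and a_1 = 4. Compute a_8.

With companion matrix Q = [[3, −2], [1, 0]], [a_n, a_{n−1}]ᵀ = Q·[a_{n−1}, a_{n−2}]ᵀ, so [a_8, a_7]ᵀ = Q⁷·[a_1, a_0]ᵀ.
Q⁷ = [[255, −254], [127, −126]], giving [a_8, a_7]ᵀ = [[1528], [760]].

1528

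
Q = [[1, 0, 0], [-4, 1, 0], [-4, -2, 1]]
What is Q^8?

[[1, 0, 0], [-32, 1, 0], [192, -16, 1]]

Q = I + N where N = [[0, 0, 0], [-4, 0, 0], [-4, -2, 0]] is strictly lower-triangular, so N^3 = 0.
(I + N)^8 = I + 8·N + 28·N^2 = [[1, 0, 0], [-32, 1, 0], [192, -16, 1]].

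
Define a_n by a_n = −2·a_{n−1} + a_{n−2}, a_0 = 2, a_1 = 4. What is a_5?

92

With companion matrix A = [[−2, 1], [1, 0]], [a_n, a_{n−1}]ᵀ = A·[a_{n−1}, a_{n−2}]ᵀ, so [a_5, a_4]ᵀ = A^4·[a_1, a_0]ᵀ.
A^4 = [[29, −12], [−12, 5]], giving [a_5, a_4]ᵀ = [[92], [−38]].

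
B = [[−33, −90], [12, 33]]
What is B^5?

tr B = 0 and det B = −9, so the characteristic polynomial is λ² − (0)λ + (−9) with roots 3 and −3.
Eigenvectors give P = [[5, 3], [−2, −1]] with P⁻¹ = [[−1, −3], [2, 5]], and B = P·diag(3, −3)·P⁻¹.
Then B^5 = P·diag(243, −243)·P⁻¹ = [[1215, −729], [−486, 243]] · [[−1, −3], [2, 5]] = [[−2673, −7290], [972, 2673]].

[[−2673, −7290], [972, 2673]]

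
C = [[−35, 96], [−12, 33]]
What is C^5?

tr C = −2 and det C = −3, so the characteristic polynomial is λ² − (−2)λ + (−3) with roots −3 and 1.
Eigenvectors give P = [[3, −8], [1, −3]] with P⁻¹ = [[3, −8], [1, −3]], and C = P·diag(−3, 1)·P⁻¹.
Then C^5 = P·diag(−243, 1)·P⁻¹ = [[−729, −8], [−243, −3]] · [[3, −8], [1, −3]] = [[−2195, 5856], [−732, 1953]].

[[−2195, 5856], [−732, 1953]]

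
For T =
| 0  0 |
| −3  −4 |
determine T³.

[[0, 0], [−48, −64]]

T² = [[0, 0], [12, 16]]
T³ = [[0, 0], [−48, −64]]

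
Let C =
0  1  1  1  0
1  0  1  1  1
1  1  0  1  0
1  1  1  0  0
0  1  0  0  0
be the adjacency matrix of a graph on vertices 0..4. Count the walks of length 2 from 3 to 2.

The number of length-2 walks from vertex 3 to vertex 2 is entry (3,2) of C², where C is the adjacency matrix.
C² = [[3, 2, 2, 2, 1], [2, 4, 2, 2, 0], [2, 2, 3, 2, 1], [2, 2, 2, 3, 1], [1, 0, 1, 1, 1]]

2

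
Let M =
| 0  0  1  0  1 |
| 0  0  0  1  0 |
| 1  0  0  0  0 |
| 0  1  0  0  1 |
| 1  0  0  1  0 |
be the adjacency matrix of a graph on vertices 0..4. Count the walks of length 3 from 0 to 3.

0

The number of length-3 walks from vertex 0 to vertex 3 is entry (0,3) of M^3, where M is the adjacency matrix.
M^2 = [[2, 0, 0, 1, 0], [0, 1, 0, 0, 1], [0, 0, 1, 0, 1], [1, 0, 0, 2, 0], [0, 1, 1, 0, 2]]
M^3 = [[0, 1, 2, 0, 3], [1, 0, 0, 2, 0], [2, 0, 0, 1, 0], [0, 2, 1, 0, 3], [3, 0, 0, 3, 0]]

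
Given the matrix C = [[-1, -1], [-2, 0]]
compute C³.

C² = [[3, 1], [2, 2]]
C³ = [[-5, -3], [-6, -2]]

[[-5, -3], [-6, -2]]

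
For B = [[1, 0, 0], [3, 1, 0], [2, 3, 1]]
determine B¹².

B = I + N where N = [[0, 0, 0], [3, 0, 0], [2, 3, 0]] is strictly lower-triangular, so N³ = 0.
(I + N)¹² = I + 12·N + 66·N² = [[1, 0, 0], [36, 1, 0], [618, 36, 1]].

[[1, 0, 0], [36, 1, 0], [618, 36, 1]]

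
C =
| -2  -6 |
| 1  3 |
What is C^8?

[[-2, -6], [1, 3]]

C² = C (a projection; rank 1, trace 1), so C^8 = C.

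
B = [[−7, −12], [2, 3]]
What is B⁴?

[[241, 480], [−80, −159]]

tr B = −4 and det B = 3, so the characteristic polynomial is λ² − (−4)λ + (3) with roots −1 and −3.
Eigenvectors give P = [[2, 3], [−1, −1]] with P⁻¹ = [[−1, −3], [1, 2]], and B = P·diag(−1, −3)·P⁻¹.
Then B⁴ = P·diag(1, 81)·P⁻¹ = [[2, 243], [−1, −81]] · [[−1, −3], [1, 2]] = [[241, 480], [−80, −159]].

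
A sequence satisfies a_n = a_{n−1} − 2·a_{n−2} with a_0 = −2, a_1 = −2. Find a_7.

With companion matrix M = [[1, −2], [1, 0]], [a_n, a_{n−1}]ᵀ = M·[a_{n−1}, a_{n−2}]ᵀ, so [a_7, a_6]ᵀ = M^6·[a_1, a_0]ᵀ.
M^6 = [[7, −10], [5, 2]], giving [a_7, a_6]ᵀ = [[6], [−14]].

6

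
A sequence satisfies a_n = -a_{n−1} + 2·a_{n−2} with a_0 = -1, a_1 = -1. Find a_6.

-1

With companion matrix Q = [[-1, 2], [1, 0]], [a_n, a_{n−1}]ᵀ = Q·[a_{n−1}, a_{n−2}]ᵀ, so [a_6, a_5]ᵀ = Q⁵·[a_1, a_0]ᵀ.
Q⁵ = [[-21, 22], [11, -10]], giving [a_6, a_5]ᵀ = [[-1], [-1]].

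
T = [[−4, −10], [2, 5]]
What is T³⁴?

T² = T (a projection; rank 1, trace 1), so T³⁴ = T.

[[−4, −10], [2, 5]]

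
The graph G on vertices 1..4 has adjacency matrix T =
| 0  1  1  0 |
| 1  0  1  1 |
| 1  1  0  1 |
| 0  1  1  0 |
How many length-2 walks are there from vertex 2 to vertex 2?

The number of length-2 walks from vertex 2 to vertex 2 is entry (2,2) of T², where T is the adjacency matrix.
T² = [[2, 1, 1, 2], [1, 3, 2, 1], [1, 2, 3, 1], [2, 1, 1, 2]]

3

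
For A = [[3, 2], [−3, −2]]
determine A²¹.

A² = A (a projection; rank 1, trace 1), so A²¹ = A.

[[3, 2], [−3, −2]]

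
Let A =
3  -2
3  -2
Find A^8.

[[3, -2], [3, -2]]

A² = A (a projection; rank 1, trace 1), so A^8 = A.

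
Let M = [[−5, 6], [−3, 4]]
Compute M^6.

[[127, −126], [63, −62]]

tr M = −1 and det M = −2, so the characteristic polynomial is λ² − (−1)λ + (−2) with roots −2 and 1.
Eigenvectors give P = [[2, 1], [1, 1]] with P⁻¹ = [[1, −1], [−1, 2]], and M = P·diag(−2, 1)·P⁻¹.
Then M^6 = P·diag(64, 1)·P⁻¹ = [[128, 1], [64, 1]] · [[1, −1], [−1, 2]] = [[127, −126], [63, −62]].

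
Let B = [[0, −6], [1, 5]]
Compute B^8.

[[−12354, −37830], [6305, 19171]]

tr B = 5 and det B = 6, so the characteristic polynomial is λ² − (5)λ + (6) with roots 2 and 3.
Eigenvectors give P = [[3, −2], [−1, 1]] with P⁻¹ = [[1, 2], [1, 3]], and B = P·diag(2, 3)·P⁻¹.
Then B^8 = P·diag(256, 6561)·P⁻¹ = [[768, −13122], [−256, 6561]] · [[1, 2], [1, 3]] = [[−12354, −37830], [6305, 19171]].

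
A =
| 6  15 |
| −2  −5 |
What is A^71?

A² = A (a projection; rank 1, trace 1), so A^71 = A.

[[6, 15], [−2, −5]]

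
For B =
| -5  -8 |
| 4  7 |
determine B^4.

tr B = 2 and det B = -3, so the characteristic polynomial is λ² − (2)λ + (-3) with roots -1 and 3.
Eigenvectors give P = [[2, -1], [-1, 1]] with P⁻¹ = [[1, 1], [1, 2]], and B = P·diag(-1, 3)·P⁻¹.
Then B^4 = P·diag(1, 81)·P⁻¹ = [[2, -81], [-1, 81]] · [[1, 1], [1, 2]] = [[-79, -160], [80, 161]].

[[-79, -160], [80, 161]]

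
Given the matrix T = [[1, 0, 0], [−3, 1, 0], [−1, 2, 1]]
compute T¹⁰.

T = I + N where N = [[0, 0, 0], [−3, 0, 0], [−1, 2, 0]] is strictly lower-triangular, so N³ = 0.
(I + N)¹⁰ = I + 10·N + 45·N² = [[1, 0, 0], [−30, 1, 0], [−280, 20, 1]].

[[1, 0, 0], [−30, 1, 0], [−280, 20, 1]]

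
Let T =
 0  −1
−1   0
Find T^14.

[[1, 0], [0, 1]]

T² = I (check: tr T = 0 and det T = −1), so T^14 = I since 14 is even.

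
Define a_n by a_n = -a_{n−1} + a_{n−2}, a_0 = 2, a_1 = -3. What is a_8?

With companion matrix A = [[-1, 1], [1, 0]], [a_n, a_{n−1}]ᵀ = A·[a_{n−1}, a_{n−2}]ᵀ, so [a_8, a_7]ᵀ = A⁷·[a_1, a_0]ᵀ.
A⁷ = [[-21, 13], [13, -8]], giving [a_8, a_7]ᵀ = [[89], [-55]].

89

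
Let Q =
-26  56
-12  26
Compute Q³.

[[-104, 224], [-48, 104]]

tr Q = 0 and det Q = -4, so the characteristic polynomial is λ² − (0)λ + (-4) with roots -2 and 2.
Eigenvectors give P = [[7, 2], [3, 1]] with P⁻¹ = [[1, -2], [-3, 7]], and Q = P·diag(-2, 2)·P⁻¹.
Then Q³ = P·diag(-8, 8)·P⁻¹ = [[-56, 16], [-24, 8]] · [[1, -2], [-3, 7]] = [[-104, 224], [-48, 104]].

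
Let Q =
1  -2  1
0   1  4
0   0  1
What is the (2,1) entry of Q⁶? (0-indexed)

Q = I + N where N = [[0, -2, 1], [0, 0, 4], [0, 0, 0]] is strictly upper-triangular, so N³ = 0.
(I + N)⁶ = I + 6·N + 15·N² = [[1, -12, -114], [0, 1, 24], [0, 0, 1]].

0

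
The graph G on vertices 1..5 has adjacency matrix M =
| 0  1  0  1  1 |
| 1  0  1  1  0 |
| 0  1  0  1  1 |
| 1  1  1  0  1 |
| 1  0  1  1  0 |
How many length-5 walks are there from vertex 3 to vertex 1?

The number of length-5 walks from vertex 3 to vertex 1 is entry (3,1) of M⁵, where M is the adjacency matrix.
M² = [[3, 1, 3, 2, 1], [1, 3, 1, 2, 3], [3, 1, 3, 2, 1], [2, 2, 2, 4, 2], [1, 3, 1, 2, 3]]
M³ = [[4, 8, 4, 8, 8], [8, 4, 8, 8, 4], [4, 8, 4, 8, 8], [8, 8, 8, 8, 8], [8, 4, 8, 8, 4]]
M⁴ = [[24, 16, 24, 24, 16], [16, 24, 16, 24, 24], [24, 16, 24, 24, 16], [24, 24, 24, 32, 24], [16, 24, 16, 24, 24]]
M⁵ = [[56, 72, 56, 80, 72], [72, 56, 72, 80, 56], [56, 72, 56, 80, 72], [80, 80, 80, 96, 80], [72, 56, 72, 80, 56]]

56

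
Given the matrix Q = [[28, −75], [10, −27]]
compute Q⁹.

[[120658, −302925], [40390, −101487]]

tr Q = 1 and det Q = −6, so the characteristic polynomial is λ² − (1)λ + (−6) with roots 3 and −2.
Eigenvectors give P = [[3, −5], [1, −2]] with P⁻¹ = [[2, −5], [1, −3]], and Q = P·diag(3, −2)·P⁻¹.
Then Q⁹ = P·diag(19683, −512)·P⁻¹ = [[59049, 2560], [19683, 1024]] · [[2, −5], [1, −3]] = [[120658, −302925], [40390, −101487]].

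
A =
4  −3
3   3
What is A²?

[[7, −21], [21, 0]]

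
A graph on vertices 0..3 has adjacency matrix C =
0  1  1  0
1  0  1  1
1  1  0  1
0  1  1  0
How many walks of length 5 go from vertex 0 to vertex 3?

18

The number of length-5 walks from vertex 0 to vertex 3 is entry (0,3) of C⁵, where C is the adjacency matrix.
C² = [[2, 1, 1, 2], [1, 3, 2, 1], [1, 2, 3, 1], [2, 1, 1, 2]]
C³ = [[2, 5, 5, 2], [5, 4, 5, 5], [5, 5, 4, 5], [2, 5, 5, 2]]
C⁴ = [[10, 9, 9, 10], [9, 15, 14, 9], [9, 14, 15, 9], [10, 9, 9, 10]]
C⁵ = [[18, 29, 29, 18], [29, 32, 33, 29], [29, 33, 32, 29], [18, 29, 29, 18]]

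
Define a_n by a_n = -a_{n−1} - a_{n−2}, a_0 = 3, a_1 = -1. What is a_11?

With companion matrix B = [[-1, -1], [1, 0]], [a_n, a_{n−1}]ᵀ = B·[a_{n−1}, a_{n−2}]ᵀ, so [a_11, a_10]ᵀ = B¹⁰·[a_1, a_0]ᵀ.
B¹⁰ = [[-1, -1], [1, 0]], giving [a_11, a_10]ᵀ = [[-2], [-1]].

-2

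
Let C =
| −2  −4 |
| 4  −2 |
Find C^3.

C^2 = [[−12, 16], [−16, −12]]
C^3 = [[88, 16], [−16, 88]]

[[88, 16], [−16, 88]]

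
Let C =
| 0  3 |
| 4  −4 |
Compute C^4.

C^2 = [[12, −12], [−16, 28]]
C^3 = [[−48, 84], [112, −160]]
C^4 = [[336, −480], [−640, 976]]

[[336, −480], [−640, 976]]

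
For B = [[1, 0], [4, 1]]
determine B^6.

[[1, 0], [24, 1]]

B = I + N where N = [[0, 0], [4, 0]] is strictly lower-triangular, so N^2 = 0.
(I + N)^6 = I + 6·N = [[1, 0], [24, 1]].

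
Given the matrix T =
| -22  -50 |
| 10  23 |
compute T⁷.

[[-9388, -23150], [4630, 11447]]

tr T = 1 and det T = -6, so the characteristic polynomial is λ² − (1)λ + (-6) with roots 3 and -2.
Eigenvectors give P = [[-2, 5], [1, -2]] with P⁻¹ = [[2, 5], [1, 2]], and T = P·diag(3, -2)·P⁻¹.
Then T⁷ = P·diag(2187, -128)·P⁻¹ = [[-4374, -640], [2187, 256]] · [[2, 5], [1, 2]] = [[-9388, -23150], [4630, 11447]].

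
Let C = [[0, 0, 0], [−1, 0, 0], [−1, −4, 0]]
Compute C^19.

C is strictly triangular, hence nilpotent: C^3 = 0, so C^19 = 0.

[[0, 0, 0], [0, 0, 0], [0, 0, 0]]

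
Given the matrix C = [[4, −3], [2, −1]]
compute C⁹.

[[1534, −1533], [1022, −1021]]

tr C = 3 and det C = 2, so the characteristic polynomial is λ² − (3)λ + (2) with roots 2 and 1.
Eigenvectors give P = [[3, 1], [2, 1]] with P⁻¹ = [[1, −1], [−2, 3]], and C = P·diag(2, 1)·P⁻¹.
Then C⁹ = P·diag(512, 1)·P⁻¹ = [[1536, 1], [1024, 1]] · [[1, −1], [−2, 3]] = [[1534, −1533], [1022, −1021]].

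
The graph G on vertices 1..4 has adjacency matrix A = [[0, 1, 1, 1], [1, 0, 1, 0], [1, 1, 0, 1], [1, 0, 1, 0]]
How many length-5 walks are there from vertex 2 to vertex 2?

18

The number of length-5 walks from vertex 2 to vertex 2 is entry (2,2) of A⁵, where A is the adjacency matrix.
A² = [[3, 1, 2, 1], [1, 2, 1, 2], [2, 1, 3, 1], [1, 2, 1, 2]]
A³ = [[4, 5, 5, 5], [5, 2, 5, 2], [5, 5, 4, 5], [5, 2, 5, 2]]
A⁴ = [[15, 9, 14, 9], [9, 10, 9, 10], [14, 9, 15, 9], [9, 10, 9, 10]]
A⁵ = [[32, 29, 33, 29], [29, 18, 29, 18], [33, 29, 32, 29], [29, 18, 29, 18]]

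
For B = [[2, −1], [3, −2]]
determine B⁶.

B² = I (check: tr B = 0 and det B = −1), so B⁶ = I since 6 is even.

[[1, 0], [0, 1]]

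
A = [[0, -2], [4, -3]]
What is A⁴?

A² = [[-8, 6], [-12, 1]]
A³ = [[24, -2], [4, 21]]
A⁴ = [[-8, -42], [84, -71]]

[[-8, -42], [84, -71]]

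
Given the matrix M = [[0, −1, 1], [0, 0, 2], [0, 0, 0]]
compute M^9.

[[0, 0, 0], [0, 0, 0], [0, 0, 0]]

M is strictly triangular, hence nilpotent: M^3 = 0, so M^9 = 0.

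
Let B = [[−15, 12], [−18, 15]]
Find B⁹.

[[−98415, 78732], [−118098, 98415]]

tr B = 0 and det B = −9, so the characteristic polynomial is λ² − (0)λ + (−9) with roots 3 and −3.
Eigenvectors give P = [[−2, 1], [−3, 1]] with P⁻¹ = [[1, −1], [3, −2]], and B = P·diag(3, −3)·P⁻¹.
Then B⁹ = P·diag(19683, −19683)·P⁻¹ = [[−39366, −19683], [−59049, −19683]] · [[1, −1], [3, −2]] = [[−98415, 78732], [−118098, 98415]].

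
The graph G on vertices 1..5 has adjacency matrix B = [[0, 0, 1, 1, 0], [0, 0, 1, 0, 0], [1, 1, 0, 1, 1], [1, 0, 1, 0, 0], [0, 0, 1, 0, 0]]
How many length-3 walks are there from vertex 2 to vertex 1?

The number of length-3 walks from vertex 2 to vertex 1 is entry (2,1) of B^3, where B is the adjacency matrix.
B^2 = [[2, 1, 1, 1, 1], [1, 1, 0, 1, 1], [1, 0, 4, 1, 0], [1, 1, 1, 2, 1], [1, 1, 0, 1, 1]]
B^3 = [[2, 1, 5, 3, 1], [1, 0, 4, 1, 0], [5, 4, 2, 5, 4], [3, 1, 5, 2, 1], [1, 0, 4, 1, 0]]

1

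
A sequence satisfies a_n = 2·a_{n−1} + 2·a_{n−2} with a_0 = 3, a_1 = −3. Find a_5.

−36

With companion matrix C = [[2, 2], [1, 0]], [a_n, a_{n−1}]ᵀ = C·[a_{n−1}, a_{n−2}]ᵀ, so [a_5, a_4]ᵀ = C^4·[a_1, a_0]ᵀ.
C^4 = [[44, 32], [16, 12]], giving [a_5, a_4]ᵀ = [[−36], [−12]].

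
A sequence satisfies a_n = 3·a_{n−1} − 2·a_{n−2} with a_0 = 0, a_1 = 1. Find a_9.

With companion matrix M = [[3, −2], [1, 0]], [a_n, a_{n−1}]ᵀ = M·[a_{n−1}, a_{n−2}]ᵀ, so [a_9, a_8]ᵀ = M⁸·[a_1, a_0]ᵀ.
M⁸ = [[511, −510], [255, −254]], giving [a_9, a_8]ᵀ = [[511], [255]].

511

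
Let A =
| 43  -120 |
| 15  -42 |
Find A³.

[[307, -840], [105, -288]]

tr A = 1 and det A = -6, so the characteristic polynomial is λ² − (1)λ + (-6) with roots 3 and -2.
Eigenvectors give P = [[3, -8], [1, -3]] with P⁻¹ = [[3, -8], [1, -3]], and A = P·diag(3, -2)·P⁻¹.
Then A³ = P·diag(27, -8)·P⁻¹ = [[81, 64], [27, 24]] · [[3, -8], [1, -3]] = [[307, -840], [105, -288]].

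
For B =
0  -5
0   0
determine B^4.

[[0, 0], [0, 0]]

B is strictly triangular, hence nilpotent: B^2 = 0, so B^4 = 0.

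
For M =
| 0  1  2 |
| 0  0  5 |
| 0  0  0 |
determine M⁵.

M is strictly triangular, hence nilpotent: M³ = 0, so M⁵ = 0.

[[0, 0, 0], [0, 0, 0], [0, 0, 0]]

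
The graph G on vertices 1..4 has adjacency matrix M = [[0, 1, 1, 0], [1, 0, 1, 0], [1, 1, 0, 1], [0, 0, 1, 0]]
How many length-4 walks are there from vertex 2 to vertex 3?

6

The number of length-4 walks from vertex 2 to vertex 3 is entry (2,3) of M⁴, where M is the adjacency matrix.
M² = [[2, 1, 1, 1], [1, 2, 1, 1], [1, 1, 3, 0], [1, 1, 0, 1]]
M³ = [[2, 3, 4, 1], [3, 2, 4, 1], [4, 4, 2, 3], [1, 1, 3, 0]]
M⁴ = [[7, 6, 6, 4], [6, 7, 6, 4], [6, 6, 11, 2], [4, 4, 2, 3]]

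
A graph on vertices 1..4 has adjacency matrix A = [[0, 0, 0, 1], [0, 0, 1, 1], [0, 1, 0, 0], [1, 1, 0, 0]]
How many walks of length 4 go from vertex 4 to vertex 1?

The number of length-4 walks from vertex 4 to vertex 1 is entry (4,1) of A^4, where A is the adjacency matrix.
A^2 = [[1, 1, 0, 0], [1, 2, 0, 0], [0, 0, 1, 1], [0, 0, 1, 2]]
A^3 = [[0, 0, 1, 2], [0, 0, 2, 3], [1, 2, 0, 0], [2, 3, 0, 0]]
A^4 = [[2, 3, 0, 0], [3, 5, 0, 0], [0, 0, 2, 3], [0, 0, 3, 5]]

0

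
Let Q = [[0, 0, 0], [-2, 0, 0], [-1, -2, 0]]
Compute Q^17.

[[0, 0, 0], [0, 0, 0], [0, 0, 0]]

Q is strictly triangular, hence nilpotent: Q^3 = 0, so Q^17 = 0.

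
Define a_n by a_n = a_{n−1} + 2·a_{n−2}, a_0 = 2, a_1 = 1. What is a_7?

127

With companion matrix A = [[1, 2], [1, 0]], [a_n, a_{n−1}]ᵀ = A·[a_{n−1}, a_{n−2}]ᵀ, so [a_7, a_6]ᵀ = A⁶·[a_1, a_0]ᵀ.
A⁶ = [[43, 42], [21, 22]], giving [a_7, a_6]ᵀ = [[127], [65]].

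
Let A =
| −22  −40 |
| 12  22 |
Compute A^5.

[[−352, −640], [192, 352]]

tr A = 0 and det A = −4, so the characteristic polynomial is λ² − (0)λ + (−4) with roots −2 and 2.
Eigenvectors give P = [[−2, −5], [1, 3]] with P⁻¹ = [[−3, −5], [1, 2]], and A = P·diag(−2, 2)·P⁻¹.
Then A^5 = P·diag(−32, 32)·P⁻¹ = [[64, −160], [−32, 96]] · [[−3, −5], [1, 2]] = [[−352, −640], [192, 352]].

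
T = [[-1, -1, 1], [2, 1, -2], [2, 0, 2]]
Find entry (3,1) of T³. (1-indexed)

6

T² = [[1, 0, 3], [-4, -1, -4], [2, -2, 6]]
T³ = [[5, -1, 7], [-6, 3, -10], [6, -4, 18]]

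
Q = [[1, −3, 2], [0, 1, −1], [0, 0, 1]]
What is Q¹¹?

[[1, −33, 187], [0, 1, −11], [0, 0, 1]]

Q = I + N where N = [[0, −3, 2], [0, 0, −1], [0, 0, 0]] is strictly upper-triangular, so N³ = 0.
(I + N)¹¹ = I + 11·N + 55·N² = [[1, −33, 187], [0, 1, −11], [0, 0, 1]].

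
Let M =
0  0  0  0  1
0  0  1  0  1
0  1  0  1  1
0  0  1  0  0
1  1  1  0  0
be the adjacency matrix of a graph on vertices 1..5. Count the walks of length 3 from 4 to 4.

0

The number of length-3 walks from vertex 4 to vertex 4 is entry (4,4) of M^3, where M is the adjacency matrix.
M^2 = [[1, 1, 1, 0, 0], [1, 2, 1, 1, 1], [1, 1, 3, 0, 1], [0, 1, 0, 1, 1], [0, 1, 1, 1, 3]]
M^3 = [[0, 1, 1, 1, 3], [1, 2, 4, 1, 4], [1, 4, 2, 3, 5], [1, 1, 3, 0, 1], [3, 4, 5, 1, 2]]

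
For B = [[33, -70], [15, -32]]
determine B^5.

[[1893, -3850], [825, -1682]]

tr B = 1 and det B = -6, so the characteristic polynomial is λ² − (1)λ + (-6) with roots 3 and -2.
Eigenvectors give P = [[7, 2], [3, 1]] with P⁻¹ = [[1, -2], [-3, 7]], and B = P·diag(3, -2)·P⁻¹.
Then B^5 = P·diag(243, -32)·P⁻¹ = [[1701, -64], [729, -32]] · [[1, -2], [-3, 7]] = [[1893, -3850], [825, -1682]].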